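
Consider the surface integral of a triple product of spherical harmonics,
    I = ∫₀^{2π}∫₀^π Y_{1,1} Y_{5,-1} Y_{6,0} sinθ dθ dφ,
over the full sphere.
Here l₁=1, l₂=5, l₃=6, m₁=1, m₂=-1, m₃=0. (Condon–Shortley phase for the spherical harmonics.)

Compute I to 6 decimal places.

Checks pass: Σm=0; 12 even; l₃=6∈[4,6].
(2·1+1)(2·5+1)(2·6+1) = 429
Δ: 0! 2! 10! / 13! → 1/858
sum: t=0:+1/14400 = 1/14400
3j²(1 5 6; 0 0 0) = Δ·Π!·Σ² = 6/143  (sign +1)
sum: t=0:+1/34560 = 1/34560
3j²(1 5 6; 1 -1 0) = Δ·Π!·Σ² = 5/286  (sign +1)
combine: 4πI² = 429·6/143·5/286 = 45/143
take √, sign +1: I = 0.15824621

0.158246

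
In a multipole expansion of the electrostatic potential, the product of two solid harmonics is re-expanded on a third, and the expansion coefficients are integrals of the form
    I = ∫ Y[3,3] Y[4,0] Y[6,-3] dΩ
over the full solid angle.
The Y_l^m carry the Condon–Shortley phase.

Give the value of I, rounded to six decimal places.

Σlᵢ=13 odd — θ-integrand is odd under cosθ→−cosθ; I=0

0.000000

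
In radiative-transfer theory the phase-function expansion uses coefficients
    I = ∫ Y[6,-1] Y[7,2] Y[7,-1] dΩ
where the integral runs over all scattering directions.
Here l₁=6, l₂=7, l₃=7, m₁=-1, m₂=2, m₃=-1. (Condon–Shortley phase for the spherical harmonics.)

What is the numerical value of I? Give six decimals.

Checks pass: Σm=0; 20 even; l₃=7∈[1,13].
(2·6+1)(2·7+1)(2·7+1) = 2925
Δ: 6! 6! 8! / 21! → 1/2444321880
sum: t=0:+1/2612736000 t=1:−1/20736000 t=2:+1/1658880 t=3:−1/746496 t=4:+1/1658880 t=5:−1/20736000 t=6:+1/2612736000 = -1/4354560
3j²(6 7 7; 0 0 0) = Δ·Π!·Σ² = 1000/138567  (sign +1)
sum: t=1:−1/3483648000 t=2:+1/29030400 t=3:−1/2488320 t=4:+1/1244160 t=5:−1/3317760 t=6:+1/62208000 = 1/6635520
3j²(6 7 7; -1 2 -1) = Δ·Π!·Σ² = 2625/369512  (sign +1)
combine: 4πI² = 2925·1000/138567·2625/369512 = 24609375/164109517
take √, sign +1: I = 0.10923919

0.109239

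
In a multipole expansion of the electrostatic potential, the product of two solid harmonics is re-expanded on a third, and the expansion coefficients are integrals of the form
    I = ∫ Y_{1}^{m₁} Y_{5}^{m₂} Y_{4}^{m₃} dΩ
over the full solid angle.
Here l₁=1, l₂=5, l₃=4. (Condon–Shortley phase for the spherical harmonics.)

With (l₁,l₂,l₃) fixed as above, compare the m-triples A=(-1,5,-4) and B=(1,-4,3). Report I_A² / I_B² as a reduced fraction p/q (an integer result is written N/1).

5/4

Shared (l₁,l₂,l₃)=(1,5,4): N and (l;000)² cancel in I_A²/I_B².
A: Δ = 2!·0!·8!/11! = 1/495; Racah Σ t=2..2: t=2:+1/80640 = 1/80640; ⇒ 3j(1 5 4; -1 5 -4)² = 1/11, sgn +1
B: Δ = 2!·0!·8!/11! = 1/495; Racah Σ t=0..0: t=0:+1/10080 = 1/10080; ⇒ 3j(1 5 4; 1 -4 3)² = 4/55, sgn -1
I_A²/I_B² = (1/11)/(4/55) = 5/4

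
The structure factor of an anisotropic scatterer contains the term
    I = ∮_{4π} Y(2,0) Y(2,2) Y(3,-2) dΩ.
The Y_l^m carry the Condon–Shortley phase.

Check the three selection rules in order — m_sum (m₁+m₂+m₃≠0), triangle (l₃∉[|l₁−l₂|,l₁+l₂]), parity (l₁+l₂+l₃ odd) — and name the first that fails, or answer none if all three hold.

parity

Σmᵢ = 0  ✓
l₃∈[|l₁−l₂|,l₁+l₂]=[0,4], have l₃=3  ✓
Σlᵢ = 7 ⇒ odd  ✗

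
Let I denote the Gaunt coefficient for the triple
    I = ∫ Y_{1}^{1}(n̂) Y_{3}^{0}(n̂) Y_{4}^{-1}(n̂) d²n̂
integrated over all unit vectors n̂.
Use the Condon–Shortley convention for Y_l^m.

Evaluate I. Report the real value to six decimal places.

-0.194664

m-sum 0 ✓  L=8 even ✓  2≤4≤4 ✓
Π(2lᵢ+1) = 3×7×9 = 189
triangle coeff Δ(1,3,4) = 1/252
Σ_t [0,0]: t=0:+1/36 = 1/36
(3j)²=4/63 [(1 3 4; 0 0 0)], sign=+1
Σ_t [0,0]: t=0:+1/72 = 1/72
(3j)²=5/126 [(1 3 4; 1 0 -1)], sign=-1
⇒ 4πI² = 10/21
I = (-1)√(10/21/(4π)) = -0.19466390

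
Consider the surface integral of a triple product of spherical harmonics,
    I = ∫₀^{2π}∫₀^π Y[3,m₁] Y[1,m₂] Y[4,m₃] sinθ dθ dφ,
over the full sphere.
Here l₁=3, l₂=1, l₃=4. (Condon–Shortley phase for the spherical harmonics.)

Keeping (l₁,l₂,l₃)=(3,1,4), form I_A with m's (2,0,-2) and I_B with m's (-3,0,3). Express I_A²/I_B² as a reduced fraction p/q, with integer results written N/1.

l's match ⇒ only the (l;m) 3-j factors differ between A and B.
A: triangle coeff Δ(3,1,4) = 1/252; Σ_t [0,0]: t=0:+1/120 = 1/120; (3j)²=1/21 [(3 1 4; 2 0 -2)], sign=+1
B: triangle coeff Δ(3,1,4) = 1/252; Σ_t [0,0]: t=0:+1/720 = 1/720; (3j)²=1/36 [(3 1 4; -3 0 3)], sign=-1
I_A²/I_B² = (1/21)/(1/36) = 12/7

12/7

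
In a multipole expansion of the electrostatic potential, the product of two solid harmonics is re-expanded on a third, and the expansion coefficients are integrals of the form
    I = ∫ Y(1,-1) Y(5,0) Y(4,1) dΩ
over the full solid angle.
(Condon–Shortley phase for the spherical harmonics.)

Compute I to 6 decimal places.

Rules hold: Σm=0, L=10 even, 4≤4≤6.
N = 3·11·9 = 297
Δ = 2!·0!·8!/11! = 1/495
Racah Σ t=1..1: t=1:−1/576 = -1/576
⇒ 3j(1 5 4; 0 0 0)² = 5/99, sgn -1
Racah Σ t=2..2: t=2:+1/1440 = 1/1440
⇒ 3j(1 5 4; -1 0 1)² = 2/99, sgn -1
4πI² = N·(3j₀)²·(3jₘ)² = 10/33
I = +1·√(0.30303/4π) = 0.15528807

0.155288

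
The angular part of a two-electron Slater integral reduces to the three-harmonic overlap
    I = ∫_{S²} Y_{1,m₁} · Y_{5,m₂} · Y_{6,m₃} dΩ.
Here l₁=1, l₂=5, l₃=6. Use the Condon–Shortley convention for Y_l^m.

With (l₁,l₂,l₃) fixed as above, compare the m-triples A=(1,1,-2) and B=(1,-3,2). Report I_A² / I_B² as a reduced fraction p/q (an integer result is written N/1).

14/3

Same 1,5,6: normalisation and zero-m 3j drop out of the ratio.
A: Δ: 0! 2! 10! / 13! → 1/858; sum: t=0:+1/34560 = 1/34560; 3j²(1 5 6; 1 1 -2) = Δ·Π!·Σ² = 14/429  (sign +1)
B: Δ: 0! 2! 10! / 13! → 1/858; sum: t=0:+1/161280 = 1/161280; 3j²(1 5 6; 1 -3 2) = Δ·Π!·Σ² = 1/143  (sign +1)
I_A²/I_B² = (14/429)/(1/143) = 14/3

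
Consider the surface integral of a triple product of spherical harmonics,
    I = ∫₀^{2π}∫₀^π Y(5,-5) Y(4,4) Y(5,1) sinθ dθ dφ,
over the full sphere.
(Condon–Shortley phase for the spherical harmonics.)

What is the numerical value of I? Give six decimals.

-0.075170

m-sum 0 ✓  L=14 even ✓  1≤5≤9 ✓
Π(2lᵢ+1) = 11×9×11 = 1089
triangle coeff Δ(5,4,5) = 1/3153150
Σ_t [0,4]: t=0:+1/69120 t=1:−1/1728 t=2:+1/576 t=3:−1/1728 t=4:+1/69120 = 7/11520
(3j)²=2/143 [(5 4 5; 0 0 0)], sign=-1
Σ_t [4,4]: t=4:+1/414720 = 1/414720
(3j)²=2/429 [(5 4 5; -5 4 1)], sign=+1
⇒ 4πI² = 12/169
I = (-1)√(12/169/(4π)) = -0.07516962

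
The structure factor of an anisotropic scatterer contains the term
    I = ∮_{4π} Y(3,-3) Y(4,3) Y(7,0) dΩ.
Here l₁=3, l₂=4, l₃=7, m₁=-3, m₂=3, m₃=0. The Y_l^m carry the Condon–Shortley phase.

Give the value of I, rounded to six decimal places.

0.017827

Rules hold: Σm=0, L=14 even, 1≤7≤7.
N = 7·9·15 = 945
Δ = 0!·6!·8!/15! = 1/45045
Racah Σ t=0..0: t=0:+1/20736 = 1/20736
⇒ 3j(3 4 7; 0 0 0)² = 35/1287, sgn -1
Racah Σ t=0..0: t=0:+1/3628800 = 1/3628800
⇒ 3j(3 4 7; -3 3 0)² = 1/6435, sgn -1
4πI² = N·(3j₀)²·(3jₘ)² = 245/61347
I = +1·√(0.00399368/4π) = 0.01782713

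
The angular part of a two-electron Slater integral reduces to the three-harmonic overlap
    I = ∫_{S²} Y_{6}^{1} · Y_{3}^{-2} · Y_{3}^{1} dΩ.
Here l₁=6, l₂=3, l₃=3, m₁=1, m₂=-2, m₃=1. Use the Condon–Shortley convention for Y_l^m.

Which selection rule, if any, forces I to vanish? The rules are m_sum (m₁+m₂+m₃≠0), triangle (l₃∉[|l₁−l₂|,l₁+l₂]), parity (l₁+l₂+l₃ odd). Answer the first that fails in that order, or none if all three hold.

none

azimuthal sum: 1 − 2 + 1 = 0  ✓
3 ≤ 3 ≤ 9 (triangle on l)  ✓
L = 6 + 3 + 3 = 12 (even)  ✓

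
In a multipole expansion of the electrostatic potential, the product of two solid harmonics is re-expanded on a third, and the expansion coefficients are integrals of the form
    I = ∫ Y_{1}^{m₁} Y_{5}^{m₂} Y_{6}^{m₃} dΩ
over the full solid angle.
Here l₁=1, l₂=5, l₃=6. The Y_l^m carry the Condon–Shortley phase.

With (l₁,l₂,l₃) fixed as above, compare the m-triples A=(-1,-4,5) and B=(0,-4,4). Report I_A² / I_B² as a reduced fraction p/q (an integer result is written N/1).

Shared (l₁,l₂,l₃)=(1,5,6): N and (l;000)² cancel in I_A²/I_B².
A: Δ = 0!·2!·10!/13! = 1/858; Racah Σ t=0..0: t=0:+1/725760 = 1/725760; ⇒ 3j(1 5 6; -1 -4 5)² = 5/78, sgn -1
B: Δ = 0!·2!·10!/13! = 1/858; Racah Σ t=0..0: t=0:+1/362880 = 1/362880; ⇒ 3j(1 5 6; 0 -4 4)² = 10/429, sgn +1
I_A²/I_B² = (5/78)/(10/429) = 11/4

11/4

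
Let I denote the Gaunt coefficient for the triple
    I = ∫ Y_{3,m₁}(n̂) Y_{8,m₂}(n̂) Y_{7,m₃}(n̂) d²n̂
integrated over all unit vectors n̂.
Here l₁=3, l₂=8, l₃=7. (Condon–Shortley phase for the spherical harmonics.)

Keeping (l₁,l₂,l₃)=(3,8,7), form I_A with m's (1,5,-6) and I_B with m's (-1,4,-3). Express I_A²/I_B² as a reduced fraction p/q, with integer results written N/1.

l's match ⇒ only the (l;m) 3-j factors differ between A and B.
A: triangle coeff Δ(3,8,7) = 1/5290740; Σ_t [1,2]: t=1:−1/2874009600 t=2:+1/319334400 = 1/359251200; (3j)²=1664/101745 [(3 8 7; 1 5 -6)], sign=-1
B: triangle coeff Δ(3,8,7) = 1/5290740; Σ_t [2,4]: t=2:+1/58060800 t=3:−1/13063680 t=4:+1/46448640 = -79/2090188800; (3j)²=68651/5290740 [(3 8 7; -1 4 -3)], sign=-1
I_A²/I_B² = (1664/101745)/(68651/5290740) = 86528/68651

86528/68651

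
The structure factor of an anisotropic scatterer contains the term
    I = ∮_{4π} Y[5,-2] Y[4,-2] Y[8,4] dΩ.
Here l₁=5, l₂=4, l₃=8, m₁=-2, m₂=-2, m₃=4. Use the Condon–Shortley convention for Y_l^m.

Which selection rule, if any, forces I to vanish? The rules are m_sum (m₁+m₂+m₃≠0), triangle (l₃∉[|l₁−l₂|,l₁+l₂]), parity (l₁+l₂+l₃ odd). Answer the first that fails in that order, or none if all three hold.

parity

azimuthal sum: -2 − 2 + 4 = 0  ✓
1 ≤ 8 ≤ 9 (triangle on l)  ✓
L = 5 + 4 + 8 = 17 (odd)  ✗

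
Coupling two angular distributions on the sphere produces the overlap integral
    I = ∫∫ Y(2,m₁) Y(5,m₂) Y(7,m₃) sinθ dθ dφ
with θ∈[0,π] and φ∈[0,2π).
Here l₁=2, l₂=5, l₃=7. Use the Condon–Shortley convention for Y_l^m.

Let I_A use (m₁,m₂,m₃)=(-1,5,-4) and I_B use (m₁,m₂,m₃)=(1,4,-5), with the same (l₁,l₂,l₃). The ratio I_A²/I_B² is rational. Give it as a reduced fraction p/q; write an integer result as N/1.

l's match ⇒ only the (l;m) 3-j factors differ between A and B.
A: triangle coeff Δ(2,5,7) = 1/15015; Σ_t [0,0]: t=0:+1/21772800 = 1/21772800; (3j)²=1/1365 [(2 5 7; -1 5 -4)], sign=-1
B: triangle coeff Δ(2,5,7) = 1/15015; Σ_t [0,0]: t=0:+1/2177280 = 1/2177280; (3j)²=8/273 [(2 5 7; 1 4 -5)], sign=+1
I_A²/I_B² = (1/1365)/(8/273) = 1/40

1/40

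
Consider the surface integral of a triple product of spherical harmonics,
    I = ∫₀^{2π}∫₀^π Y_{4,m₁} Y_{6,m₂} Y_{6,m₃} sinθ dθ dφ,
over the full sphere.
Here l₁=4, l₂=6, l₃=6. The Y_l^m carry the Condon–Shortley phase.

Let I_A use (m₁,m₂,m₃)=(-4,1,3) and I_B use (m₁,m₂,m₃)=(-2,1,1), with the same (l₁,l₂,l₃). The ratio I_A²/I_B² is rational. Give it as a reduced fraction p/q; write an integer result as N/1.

63/40

Same 4,6,6: normalisation and zero-m 3j drop out of the ratio.
A: Δ: 4! 4! 8! / 17! → 1/15315300; sum: t=4:+1/414720 = 1/414720; 3j²(4 6 6; -4 1 3) = Δ·Π!·Σ² = 49/2431  (sign -1)
B: Δ: 4! 4! 8! / 17! → 1/15315300; sum: t=2:+1/69120 t=3:−1/20736 t=4:+1/69120 = -1/51840; 3j²(4 6 6; -2 1 1) = Δ·Π!·Σ² = 280/21879  (sign +1)
I_A²/I_B² = (49/2431)/(280/21879) = 63/40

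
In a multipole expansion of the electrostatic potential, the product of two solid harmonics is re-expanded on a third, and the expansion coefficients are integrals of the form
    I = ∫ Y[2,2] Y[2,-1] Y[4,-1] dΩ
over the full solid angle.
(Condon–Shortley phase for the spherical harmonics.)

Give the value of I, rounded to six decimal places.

-0.090112

Checks pass: Σm=0; 8 even; l₃=4∈[0,4].
(2·2+1)(2·2+1)(2·4+1) = 225
Δ: 0! 4! 4! / 9! → 1/630
sum: t=0:+1/16 = 1/16
3j²(2 2 4; 0 0 0) = Δ·Π!·Σ² = 2/35  (sign +1)
sum: t=0:+1/144 = 1/144
3j²(2 2 4; 2 -1 -1) = Δ·Π!·Σ² = 1/126  (sign -1)
combine: 4πI² = 225·2/35·1/126 = 5/49
take √, sign -1: I = -0.09011188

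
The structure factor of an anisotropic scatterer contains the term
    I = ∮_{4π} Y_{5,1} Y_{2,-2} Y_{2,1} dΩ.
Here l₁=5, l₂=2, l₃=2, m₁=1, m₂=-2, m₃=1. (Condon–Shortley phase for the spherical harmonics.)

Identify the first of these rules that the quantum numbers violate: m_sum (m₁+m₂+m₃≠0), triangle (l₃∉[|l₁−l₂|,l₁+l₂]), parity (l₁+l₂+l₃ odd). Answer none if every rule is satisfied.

triangle

m₁+m₂+m₃ = 1 − 2 + 1 = 0  ✓
triangle: |5−2|=3 ≤ l₃=2 ≤ 5+2=7  ✗
parity: l₁+l₂+l₃ = 9 is odd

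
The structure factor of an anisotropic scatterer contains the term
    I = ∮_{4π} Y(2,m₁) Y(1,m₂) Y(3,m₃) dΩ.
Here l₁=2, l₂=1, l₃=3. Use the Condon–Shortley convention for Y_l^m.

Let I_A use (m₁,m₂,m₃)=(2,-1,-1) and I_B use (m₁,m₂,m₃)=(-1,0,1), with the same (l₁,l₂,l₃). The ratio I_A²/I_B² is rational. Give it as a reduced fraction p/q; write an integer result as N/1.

l's match ⇒ only the (l;m) 3-j factors differ between A and B.
A: triangle coeff Δ(2,1,3) = 1/105; Σ_t [0,0]: t=0:+1/48 = 1/48; (3j)²=1/105 [(2 1 3; 2 -1 -1)], sign=+1
B: triangle coeff Δ(2,1,3) = 1/105; Σ_t [0,0]: t=0:+1/6 = 1/6; (3j)²=8/105 [(2 1 3; -1 0 1)], sign=+1
I_A²/I_B² = (1/105)/(8/105) = 1/8

1/8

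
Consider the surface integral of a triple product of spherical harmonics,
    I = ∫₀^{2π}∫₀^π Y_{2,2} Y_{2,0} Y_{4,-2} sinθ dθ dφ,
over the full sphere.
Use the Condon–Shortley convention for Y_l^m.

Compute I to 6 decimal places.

Checks pass: Σm=0; 8 even; l₃=4∈[0,4].
(2·2+1)(2·2+1)(2·4+1) = 225
Δ: 0! 4! 4! / 9! → 1/630
sum: t=0:+1/16 = 1/16
3j²(2 2 4; 0 0 0) = Δ·Π!·Σ² = 2/35  (sign +1)
sum: t=0:+1/96 = 1/96
3j²(2 2 4; 2 0 -2) = Δ·Π!·Σ² = 1/42  (sign +1)
combine: 4πI² = 225·2/35·1/42 = 15/49
take √, sign +1: I = 0.15607835

0.156078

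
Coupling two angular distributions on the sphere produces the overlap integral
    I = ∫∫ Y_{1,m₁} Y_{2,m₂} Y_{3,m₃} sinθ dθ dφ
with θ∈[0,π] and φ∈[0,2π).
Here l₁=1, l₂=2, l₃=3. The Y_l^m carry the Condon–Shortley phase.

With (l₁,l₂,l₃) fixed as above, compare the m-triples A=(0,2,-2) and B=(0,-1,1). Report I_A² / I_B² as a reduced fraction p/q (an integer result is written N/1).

5/8

l's match ⇒ only the (l;m) 3-j factors differ between A and B.
A: triangle coeff Δ(1,2,3) = 1/105; Σ_t [0,0]: t=0:+1/24 = 1/24; (3j)²=1/21 [(1 2 3; 0 2 -2)], sign=-1
B: triangle coeff Δ(1,2,3) = 1/105; Σ_t [0,0]: t=0:+1/6 = 1/6; (3j)²=8/105 [(1 2 3; 0 -1 1)], sign=+1
I_A²/I_B² = (1/21)/(8/105) = 5/8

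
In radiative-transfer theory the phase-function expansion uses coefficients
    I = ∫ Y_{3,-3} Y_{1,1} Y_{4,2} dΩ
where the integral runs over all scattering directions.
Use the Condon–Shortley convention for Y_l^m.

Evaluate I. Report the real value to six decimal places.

0.061558

m-sum 0 ✓  L=8 even ✓  2≤4≤4 ✓
Π(2lᵢ+1) = 7×3×9 = 189
triangle coeff Δ(3,1,4) = 1/252
Σ_t [0,0]: t=0:+1/36 = 1/36
(3j)²=4/63 [(3 1 4; 0 0 0)], sign=+1
Σ_t [0,0]: t=0:+1/1440 = 1/1440
(3j)²=1/252 [(3 1 4; -3 1 2)], sign=+1
⇒ 4πI² = 1/21
I = (+1)√(1/21/(4π)) = 0.06155813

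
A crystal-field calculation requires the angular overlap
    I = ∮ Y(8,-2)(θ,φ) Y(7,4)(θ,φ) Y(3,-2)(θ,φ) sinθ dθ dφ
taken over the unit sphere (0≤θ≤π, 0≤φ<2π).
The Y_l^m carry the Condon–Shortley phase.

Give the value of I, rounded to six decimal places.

-0.160034

Checks pass: Σm=0; 18 even; l₃=3∈[1,15].
(2·8+1)(2·7+1)(2·3+1) = 1785
Δ: 12! 4! 2! / 19! → 1/5290740
sum: t=5:−1/7257600 t=6:+1/2073600 t=7:−1/7257600 = 1/4838400
3j²(8 7 3; 0 0 0) = Δ·Π!·Σ² = 252/20995  (sign -1)
sum: t=9:−1/26127360 t=10:+1/174182400 = -17/522547200
3j²(8 7 3; -2 4 -2) = Δ·Π!·Σ² = 935/62244  (sign +1)
combine: 4πI² = 1785·252/20995·935/62244 = 19635/61009
take √, sign -1: I = -0.16003448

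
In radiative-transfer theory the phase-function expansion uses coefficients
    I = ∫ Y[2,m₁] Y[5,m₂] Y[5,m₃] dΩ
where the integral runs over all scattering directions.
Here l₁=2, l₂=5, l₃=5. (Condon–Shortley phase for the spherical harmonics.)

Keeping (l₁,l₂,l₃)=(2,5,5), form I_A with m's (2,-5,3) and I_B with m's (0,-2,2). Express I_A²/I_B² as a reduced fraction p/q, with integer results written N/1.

Same 2,5,5: normalisation and zero-m 3j drop out of the ratio.
A: Δ: 2! 2! 8! / 13! → 1/38610; sum: t=0:+1/161280 = 1/161280; 3j²(2 5 5; 2 -5 3) = Δ·Π!·Σ² = 1/143  (sign +1)
B: Δ: 2! 2! 8! / 13! → 1/38610; sum: t=0:+1/2880 t=1:−1/1440 t=2:+1/20160 = -1/3360; 3j²(2 5 5; 0 -2 2) = Δ·Π!·Σ² = 6/715  (sign +1)
I_A²/I_B² = (1/143)/(6/715) = 5/6

5/6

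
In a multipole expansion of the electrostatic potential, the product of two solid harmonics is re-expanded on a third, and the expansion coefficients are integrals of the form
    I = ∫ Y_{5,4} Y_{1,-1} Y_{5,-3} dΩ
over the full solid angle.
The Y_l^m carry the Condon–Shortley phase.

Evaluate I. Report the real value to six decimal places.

0.000000

l₁+l₂+l₃=11 is odd: 3j(l;000)=0 ⇒ I=0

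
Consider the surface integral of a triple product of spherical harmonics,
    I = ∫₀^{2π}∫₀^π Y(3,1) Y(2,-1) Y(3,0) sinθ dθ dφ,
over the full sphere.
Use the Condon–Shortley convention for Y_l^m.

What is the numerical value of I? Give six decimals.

-0.059471

Checks pass: Σm=0; 8 even; l₃=3∈[1,5].
(2·3+1)(2·2+1)(2·3+1) = 245
Δ: 2! 4! 2! / 9! → 1/3780
sum: t=0:+1/24 t=1:−1/4 t=2:+1/24 = -1/6
3j²(3 2 3; 0 0 0) = Δ·Π!·Σ² = 4/105  (sign +1)
sum: t=0:+1/8 t=1:−1/12 = 1/24
3j²(3 2 3; 1 -1 0) = Δ·Π!·Σ² = 1/210  (sign -1)
combine: 4πI² = 245·4/105·1/210 = 2/45
take √, sign -1: I = -0.05947080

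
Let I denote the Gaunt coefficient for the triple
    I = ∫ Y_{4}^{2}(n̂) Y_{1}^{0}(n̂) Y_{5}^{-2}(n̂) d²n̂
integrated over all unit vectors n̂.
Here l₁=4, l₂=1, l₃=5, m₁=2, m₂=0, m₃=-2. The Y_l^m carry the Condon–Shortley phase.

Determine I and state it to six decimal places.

0.225034

m-sum 0 ✓  L=10 even ✓  3≤5≤5 ✓
Π(2lᵢ+1) = 9×3×11 = 297
triangle coeff Δ(4,1,5) = 1/495
Σ_t [0,0]: t=0:+1/576 = 1/576
(3j)²=5/99 [(4 1 5; 0 0 0)], sign=-1
Σ_t [0,0]: t=0:+1/1440 = 1/1440
(3j)²=7/165 [(4 1 5; 2 0 -2)], sign=-1
⇒ 4πI² = 7/11
I = (+1)√(7/11/(4π)) = 0.22503380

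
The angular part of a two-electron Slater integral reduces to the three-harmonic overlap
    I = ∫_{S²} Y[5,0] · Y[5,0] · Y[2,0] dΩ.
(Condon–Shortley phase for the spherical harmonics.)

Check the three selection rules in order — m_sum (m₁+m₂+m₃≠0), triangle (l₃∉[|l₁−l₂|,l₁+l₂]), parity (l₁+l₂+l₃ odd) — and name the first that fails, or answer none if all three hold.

m₁+m₂+m₃ = 0 + 0 + 0 = 0  ✓
triangle: |5−5|=0 ≤ l₃=2 ≤ 5+5=10  ✓
parity: l₁+l₂+l₃ = 12 is even  ✓

none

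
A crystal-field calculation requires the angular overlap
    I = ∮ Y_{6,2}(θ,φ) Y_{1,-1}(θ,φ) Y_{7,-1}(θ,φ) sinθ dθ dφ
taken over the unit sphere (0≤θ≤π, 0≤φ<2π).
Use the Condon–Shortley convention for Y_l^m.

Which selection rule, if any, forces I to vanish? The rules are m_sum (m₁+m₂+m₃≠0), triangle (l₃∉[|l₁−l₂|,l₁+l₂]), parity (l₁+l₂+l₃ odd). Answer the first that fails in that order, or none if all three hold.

Σmᵢ = 0  ✓
l₃∈[|l₁−l₂|,l₁+l₂]=[5,7], have l₃=7  ✓
Σlᵢ = 14 ⇒ even  ✓

none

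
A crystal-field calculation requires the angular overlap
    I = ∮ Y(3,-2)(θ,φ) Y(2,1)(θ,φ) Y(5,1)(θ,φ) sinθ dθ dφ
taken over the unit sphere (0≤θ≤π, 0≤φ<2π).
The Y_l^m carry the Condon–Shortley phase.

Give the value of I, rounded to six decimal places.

-0.117387

Checks pass: Σm=0; 10 even; l₃=5∈[1,5].
(2·3+1)(2·2+1)(2·5+1) = 385
Δ: 0! 6! 4! / 11! → 1/2310
sum: t=0:+1/144 = 1/144
3j²(3 2 5; 0 0 0) = Δ·Π!·Σ² = 10/231  (sign -1)
sum: t=0:+1/720 = 1/720
3j²(3 2 5; -2 1 1) = Δ·Π!·Σ² = 4/385  (sign +1)
combine: 4πI² = 385·10/231·4/385 = 40/231
take √, sign -1: I = -0.11738675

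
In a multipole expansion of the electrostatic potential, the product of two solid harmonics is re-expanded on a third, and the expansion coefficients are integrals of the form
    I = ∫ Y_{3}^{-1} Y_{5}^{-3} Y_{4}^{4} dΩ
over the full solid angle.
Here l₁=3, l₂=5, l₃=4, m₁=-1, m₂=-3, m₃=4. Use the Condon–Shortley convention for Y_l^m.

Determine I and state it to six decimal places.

Rules hold: Σm=0, L=12 even, 2≤4≤8.
N = 7·11·9 = 693
Δ = 4!·2!·6!/13! = 1/180180
Racah Σ t=1..3: t=1:−1/576 t=2:+1/144 t=3:−1/576 = 1/288
⇒ 3j(3 5 4; 0 0 0)² = 20/1001, sgn +1
Racah Σ t=2..2: t=2:+1/5760 = 1/5760
⇒ 3j(3 5 4; -1 -3 4)² = 56/2145, sgn +1
4πI² = N·(3j₀)²·(3jₘ)² = 672/1859
I = +1·√(0.361485/4π) = 0.16960553

0.169606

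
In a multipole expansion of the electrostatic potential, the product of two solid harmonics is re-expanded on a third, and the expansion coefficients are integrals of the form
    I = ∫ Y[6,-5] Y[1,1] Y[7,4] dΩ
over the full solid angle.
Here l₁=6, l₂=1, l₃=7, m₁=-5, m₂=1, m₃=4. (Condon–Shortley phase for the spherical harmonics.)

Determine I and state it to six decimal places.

Checks pass: Σm=0; 14 even; l₃=7∈[5,7].
(2·6+1)(2·1+1)(2·7+1) = 585
Δ: 0! 12! 2! / 15! → 1/1365
sum: t=0:+1/518400 = 1/518400
3j²(6 1 7; 0 0 0) = Δ·Π!·Σ² = 7/195  (sign -1)
sum: t=0:+1/79833600 = 1/79833600
3j²(6 1 7; -5 1 4) = Δ·Π!·Σ² = 1/455  (sign -1)
combine: 4πI² = 585·7/195·1/455 = 3/65
take √, sign +1: I = 0.06060368

0.060604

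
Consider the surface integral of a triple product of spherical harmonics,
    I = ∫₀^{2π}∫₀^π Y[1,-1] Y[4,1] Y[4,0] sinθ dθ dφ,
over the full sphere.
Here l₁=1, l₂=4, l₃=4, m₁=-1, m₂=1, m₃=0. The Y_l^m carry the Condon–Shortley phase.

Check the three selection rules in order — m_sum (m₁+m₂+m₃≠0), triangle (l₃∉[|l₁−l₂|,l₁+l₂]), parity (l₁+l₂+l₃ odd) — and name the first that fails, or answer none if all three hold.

parity

Σmᵢ = 0  ✓
l₃∈[|l₁−l₂|,l₁+l₂]=[3,5], have l₃=4  ✓
Σlᵢ = 9 ⇒ odd  ✗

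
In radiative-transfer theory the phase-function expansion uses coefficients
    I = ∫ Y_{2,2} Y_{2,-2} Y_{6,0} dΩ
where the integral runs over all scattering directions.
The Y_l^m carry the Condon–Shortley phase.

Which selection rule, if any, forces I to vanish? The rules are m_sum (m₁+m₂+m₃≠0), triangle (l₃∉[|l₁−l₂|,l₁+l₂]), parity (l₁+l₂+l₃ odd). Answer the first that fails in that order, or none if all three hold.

m₁+m₂+m₃ = 2 − 2 + 0 = 0  ✓
triangle: |2−2|=0 ≤ l₃=6 ≤ 2+2=4  ✗
parity: l₁+l₂+l₃ = 10 is even

triangle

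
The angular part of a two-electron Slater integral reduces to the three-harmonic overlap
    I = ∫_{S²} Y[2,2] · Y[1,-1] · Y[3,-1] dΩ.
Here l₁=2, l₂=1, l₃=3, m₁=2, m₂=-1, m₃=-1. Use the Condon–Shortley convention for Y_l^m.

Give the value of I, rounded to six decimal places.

m-sum 0 ✓  L=6 even ✓  1≤3≤3 ✓
Π(2lᵢ+1) = 5×3×7 = 105
triangle coeff Δ(2,1,3) = 1/105
Σ_t [0,0]: t=0:+1/4 = 1/4
(3j)²=3/35 [(2 1 3; 0 0 0)], sign=-1
Σ_t [0,0]: t=0:+1/48 = 1/48
(3j)²=1/105 [(2 1 3; 2 -1 -1)], sign=+1
⇒ 4πI² = 3/35
I = (-1)√(3/35/(4π)) = -0.08258890

-0.082589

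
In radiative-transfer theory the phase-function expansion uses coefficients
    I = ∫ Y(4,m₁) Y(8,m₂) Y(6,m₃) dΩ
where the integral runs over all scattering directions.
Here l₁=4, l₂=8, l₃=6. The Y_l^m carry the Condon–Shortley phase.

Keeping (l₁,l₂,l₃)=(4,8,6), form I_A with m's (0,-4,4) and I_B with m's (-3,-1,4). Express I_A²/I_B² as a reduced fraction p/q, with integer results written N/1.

148016/153125

l's match ⇒ only the (l;m) 3-j factors differ between A and B.
A: triangle coeff Δ(4,8,6) = 1/23279256; Σ_t [2,4]: t=2:+1/7741440 t=3:−1/13063680 t=4:+1/348364800 = 29/522547200; (3j)²=1682/264537 [(4 8 6; 0 -4 4)], sign=+1
B: triangle coeff Δ(4,8,6) = 1/23279256; Σ_t [5,6]: t=5:−1/19353600 t=6:+1/261273600 = -1/20901888; (3j)²=21875/3325608 [(4 8 6; -3 -1 4)], sign=-1
I_A²/I_B² = (1682/264537)/(21875/3325608) = 148016/153125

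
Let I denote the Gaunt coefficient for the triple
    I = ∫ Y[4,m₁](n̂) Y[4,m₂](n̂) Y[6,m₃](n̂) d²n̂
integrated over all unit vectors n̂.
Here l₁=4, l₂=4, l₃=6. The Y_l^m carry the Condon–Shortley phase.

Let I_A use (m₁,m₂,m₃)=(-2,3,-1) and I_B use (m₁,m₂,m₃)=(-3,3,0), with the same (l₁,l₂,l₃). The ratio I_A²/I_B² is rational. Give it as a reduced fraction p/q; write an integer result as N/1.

l's match ⇒ only the (l;m) 3-j factors differ between A and B.
A: triangle coeff Δ(4,4,6) = 1/1261260; Σ_t [1,2]: t=1:−1/86400 t=2:+1/11520 = 13/172800; (3j)²=13/660 [(4 4 6; -2 3 -1)], sign=-1
B: triangle coeff Δ(4,4,6) = 1/1261260; Σ_t [1,2]: t=1:−1/518400 t=2:+1/28800 = 17/518400; (3j)²=289/25740 [(4 4 6; -3 3 0)], sign=+1
I_A²/I_B² = (13/660)/(289/25740) = 507/289

507/289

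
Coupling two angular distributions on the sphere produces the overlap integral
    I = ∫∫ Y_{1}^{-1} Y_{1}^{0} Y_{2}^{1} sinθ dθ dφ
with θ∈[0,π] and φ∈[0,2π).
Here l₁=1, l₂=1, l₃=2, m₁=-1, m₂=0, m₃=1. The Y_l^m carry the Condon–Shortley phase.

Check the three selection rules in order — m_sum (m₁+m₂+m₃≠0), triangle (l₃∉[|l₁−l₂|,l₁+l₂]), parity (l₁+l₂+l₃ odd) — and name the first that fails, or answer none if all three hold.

none

Σmᵢ = 0  ✓
l₃∈[|l₁−l₂|,l₁+l₂]=[0,2], have l₃=2  ✓
Σlᵢ = 4 ⇒ even  ✓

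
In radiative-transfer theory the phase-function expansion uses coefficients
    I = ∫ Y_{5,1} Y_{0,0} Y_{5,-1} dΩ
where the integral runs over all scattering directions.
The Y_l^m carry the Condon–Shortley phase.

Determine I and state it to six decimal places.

-0.282095

m-sum 0 ✓  L=10 even ✓  5≤5≤5 ✓
Π(2lᵢ+1) = 11×1×11 = 121
triangle coeff Δ(5,0,5) = 1/11
Σ_t [0,0]: t=0:+1/14400 = 1/14400
(3j)²=1/11 [(5 0 5; 0 0 0)], sign=-1
Σ_t [0,0]: t=0:+1/17280 = 1/17280
(3j)²=1/11 [(5 0 5; 1 0 -1)], sign=+1
⇒ 4πI² = 1/1
I = (-1)√(1/1/(4π)) = -0.28209479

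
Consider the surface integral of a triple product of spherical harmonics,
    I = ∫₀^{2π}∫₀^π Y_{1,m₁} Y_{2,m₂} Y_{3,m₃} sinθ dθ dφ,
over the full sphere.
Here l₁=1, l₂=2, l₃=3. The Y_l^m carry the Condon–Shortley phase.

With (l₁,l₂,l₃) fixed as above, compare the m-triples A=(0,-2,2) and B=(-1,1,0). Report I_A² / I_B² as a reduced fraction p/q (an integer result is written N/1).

5/3

Same 1,2,3: normalisation and zero-m 3j drop out of the ratio.
A: Δ: 0! 2! 4! / 7! → 1/105; sum: t=0:+1/24 = 1/24; 3j²(1 2 3; 0 -2 2) = Δ·Π!·Σ² = 1/21  (sign -1)
B: Δ: 0! 2! 4! / 7! → 1/105; sum: t=0:+1/12 = 1/12; 3j²(1 2 3; -1 1 0) = Δ·Π!·Σ² = 1/35  (sign -1)
I_A²/I_B² = (1/21)/(1/35) = 5/3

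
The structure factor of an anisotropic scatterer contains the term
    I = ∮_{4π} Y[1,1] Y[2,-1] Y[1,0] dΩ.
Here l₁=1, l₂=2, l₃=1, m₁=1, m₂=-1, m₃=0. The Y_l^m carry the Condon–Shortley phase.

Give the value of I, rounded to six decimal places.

m-sum 0 ✓  L=4 even ✓  1≤1≤3 ✓
Π(2lᵢ+1) = 3×5×3 = 45
triangle coeff Δ(1,2,1) = 1/30
Σ_t [1,1]: t=1:−1/1 = -1/1
(3j)²=2/15 [(1 2 1; 0 0 0)], sign=+1
Σ_t [0,0]: t=0:+1/2 = 1/2
(3j)²=1/10 [(1 2 1; 1 -1 0)], sign=-1
⇒ 4πI² = 3/5
I = (-1)√(3/5/(4π)) = -0.21850969

-0.218510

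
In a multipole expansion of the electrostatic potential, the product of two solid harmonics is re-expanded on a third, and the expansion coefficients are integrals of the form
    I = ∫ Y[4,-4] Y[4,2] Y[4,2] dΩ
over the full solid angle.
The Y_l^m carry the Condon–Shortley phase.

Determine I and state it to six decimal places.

0.190983

Checks pass: Σm=0; 12 even; l₃=4∈[0,8].
(2·4+1)(2·4+1)(2·4+1) = 729
Δ: 4! 4! 4! / 13! → 1/450450
sum: t=0:+1/13824 t=1:−1/216 t=2:+1/64 t=3:−1/216 t=4:+1/13824 = 5/768
3j²(4 4 4; 0 0 0) = Δ·Π!·Σ² = 18/1001  (sign +1)
sum: t=4:+1/2304 = 1/2304
3j²(4 4 4; -4 2 2) = Δ·Π!·Σ² = 5/143  (sign +1)
combine: 4πI² = 729·18/1001·5/143 = 65610/143143
take √, sign +1: I = 0.19098314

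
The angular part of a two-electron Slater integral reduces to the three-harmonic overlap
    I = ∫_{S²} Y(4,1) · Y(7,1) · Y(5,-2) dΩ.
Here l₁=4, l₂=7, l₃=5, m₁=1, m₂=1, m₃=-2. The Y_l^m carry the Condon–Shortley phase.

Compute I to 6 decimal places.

0.070568

Checks pass: Σm=0; 16 even; l₃=5∈[3,11].
(2·4+1)(2·7+1)(2·5+1) = 1485
Δ: 6! 2! 8! / 17! → 1/6126120
sum: t=2:+1/69120 t=3:−1/20736 t=4:+1/69120 = -1/51840
3j²(4 7 5; 0 0 0) = Δ·Π!·Σ² = 280/21879  (sign +1)
sum: t=1:−1/1209600 t=2:+1/69120 t=3:−1/51840 = -41/7257600
3j²(4 7 5; 1 1 -2) = Δ·Π!·Σ² = 1681/510510  (sign +1)
combine: 4πI² = 1485·280/21879·1681/510510 = 33620/537251
take √, sign +1: I = 0.07056759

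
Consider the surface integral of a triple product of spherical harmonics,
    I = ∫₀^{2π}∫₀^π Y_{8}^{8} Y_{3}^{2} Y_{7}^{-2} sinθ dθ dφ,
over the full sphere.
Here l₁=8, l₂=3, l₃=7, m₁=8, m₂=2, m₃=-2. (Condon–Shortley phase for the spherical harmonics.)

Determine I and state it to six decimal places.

0.000000

Σmᵢ = 8 ≠ 0, so the φ-integral vanishes; I = 0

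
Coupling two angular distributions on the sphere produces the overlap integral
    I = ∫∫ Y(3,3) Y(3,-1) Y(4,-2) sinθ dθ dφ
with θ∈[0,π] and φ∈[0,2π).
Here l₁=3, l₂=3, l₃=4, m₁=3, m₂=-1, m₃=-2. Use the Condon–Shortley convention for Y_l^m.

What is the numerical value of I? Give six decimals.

-0.188451

Rules hold: Σm=0, L=10 even, 0≤4≤6.
N = 7·7·9 = 441
Δ = 2!·4!·4!/11! = 1/34650
Racah Σ t=0..2: t=0:+1/72 t=1:−1/16 t=2:+1/72 = -5/144
⇒ 3j(3 3 4; 0 0 0)² = 2/77, sgn -1
Racah Σ t=0..0: t=0:+1/192 = 1/192
⇒ 3j(3 3 4; 3 -1 -2)² = 3/77, sgn +1
4πI² = N·(3j₀)²·(3jₘ)² = 54/121
I = -1·√(0.446281/4π) = -0.18845135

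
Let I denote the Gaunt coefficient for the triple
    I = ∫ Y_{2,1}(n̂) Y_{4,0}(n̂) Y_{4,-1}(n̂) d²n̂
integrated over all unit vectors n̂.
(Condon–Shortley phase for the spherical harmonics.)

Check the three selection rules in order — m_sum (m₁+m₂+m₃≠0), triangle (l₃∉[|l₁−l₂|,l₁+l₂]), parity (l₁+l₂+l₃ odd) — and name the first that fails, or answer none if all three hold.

none

m₁+m₂+m₃ = 1 + 0 − 1 = 0  ✓
triangle: |2−4|=2 ≤ l₃=4 ≤ 2+4=6  ✓
parity: l₁+l₂+l₃ = 10 is even  ✓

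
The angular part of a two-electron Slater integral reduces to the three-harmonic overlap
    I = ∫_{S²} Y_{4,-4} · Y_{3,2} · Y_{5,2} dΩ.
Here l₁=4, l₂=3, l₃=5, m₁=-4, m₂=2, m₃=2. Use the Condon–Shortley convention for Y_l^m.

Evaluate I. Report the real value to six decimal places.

-0.109480

Rules hold: Σm=0, L=12 even, 1≤5≤7.
N = 9·7·11 = 693
Δ = 2!·6!·4!/13! = 1/180180
Racah Σ t=0..2: t=0:+1/576 t=1:−1/144 t=2:+1/576 = -1/288
⇒ 3j(4 3 5; 0 0 0)² = 20/1001, sgn +1
Racah Σ t=2..2: t=2:+1/8640 = 1/8640
⇒ 3j(4 3 5; -4 2 2)² = 14/1287, sgn -1
4πI² = N·(3j₀)²·(3jₘ)² = 280/1859
I = -1·√(0.150619/4π) = -0.10947990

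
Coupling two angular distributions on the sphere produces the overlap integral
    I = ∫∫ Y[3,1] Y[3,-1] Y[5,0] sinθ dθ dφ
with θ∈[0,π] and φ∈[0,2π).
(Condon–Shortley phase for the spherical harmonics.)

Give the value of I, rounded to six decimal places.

L=11 odd ⇒ parity kills the (l;000) factor ⇒ I = 0

0.000000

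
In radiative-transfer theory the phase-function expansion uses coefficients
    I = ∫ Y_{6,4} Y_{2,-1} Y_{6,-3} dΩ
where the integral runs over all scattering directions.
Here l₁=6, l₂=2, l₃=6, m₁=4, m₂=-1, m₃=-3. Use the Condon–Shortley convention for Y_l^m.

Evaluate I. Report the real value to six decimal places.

0.179515

Rules hold: Σm=0, L=14 even, 4≤6≤8.
N = 13·5·13 = 845
Δ = 2!·10!·2!/15! = 1/90090
Racah Σ t=0..2: t=0:+1/69120 t=1:−1/14400 t=2:+1/69120 = -7/172800
⇒ 3j(6 2 6; 0 0 0)² = 14/715, sgn -1
Racah Σ t=0..1: t=0:+1/161280 t=1:−1/725760 = 1/207360
⇒ 3j(6 2 6; 4 -1 -3)² = 7/286, sgn -1
4πI² = N·(3j₀)²·(3jₘ)² = 49/121
I = +1·√(0.404959/4π) = 0.17951487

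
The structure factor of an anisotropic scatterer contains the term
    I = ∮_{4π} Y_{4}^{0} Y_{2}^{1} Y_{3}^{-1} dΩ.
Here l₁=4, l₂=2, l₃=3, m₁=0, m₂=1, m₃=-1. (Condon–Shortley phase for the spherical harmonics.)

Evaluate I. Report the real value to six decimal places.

Σlᵢ=9 odd — θ-integrand is odd under cosθ→−cosθ; I=0

0.000000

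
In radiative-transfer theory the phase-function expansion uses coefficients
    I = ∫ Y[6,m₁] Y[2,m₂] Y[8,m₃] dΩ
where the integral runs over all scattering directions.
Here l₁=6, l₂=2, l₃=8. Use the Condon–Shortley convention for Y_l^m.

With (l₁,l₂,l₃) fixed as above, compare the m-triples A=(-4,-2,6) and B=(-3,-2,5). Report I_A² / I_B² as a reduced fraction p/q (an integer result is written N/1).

7/5

l's match ⇒ only the (l;m) 3-j factors differ between A and B.
A: triangle coeff Δ(6,2,8) = 1/30940; Σ_t [0,0]: t=0:+1/174182400 = 1/174182400; (3j)²=11/340 [(6 2 8; -4 -2 6)], sign=+1
B: triangle coeff Δ(6,2,8) = 1/30940; Σ_t [0,0]: t=0:+1/52254720 = 1/52254720; (3j)²=11/476 [(6 2 8; -3 -2 5)], sign=-1
I_A²/I_B² = (11/340)/(11/476) = 7/5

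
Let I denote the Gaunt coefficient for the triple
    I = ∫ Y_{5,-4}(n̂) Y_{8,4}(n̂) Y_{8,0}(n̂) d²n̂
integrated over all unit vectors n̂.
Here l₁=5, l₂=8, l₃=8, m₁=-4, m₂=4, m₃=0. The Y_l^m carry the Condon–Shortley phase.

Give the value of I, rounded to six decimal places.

l₁+l₂+l₃=21 is odd: 3j(l;000)=0 ⇒ I=0

0.000000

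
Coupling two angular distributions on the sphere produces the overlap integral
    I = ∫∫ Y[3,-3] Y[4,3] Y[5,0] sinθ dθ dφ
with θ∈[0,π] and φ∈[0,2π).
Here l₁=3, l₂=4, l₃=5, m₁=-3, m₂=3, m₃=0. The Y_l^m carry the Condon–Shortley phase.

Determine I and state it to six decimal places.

Checks pass: Σm=0; 12 even; l₃=5∈[1,7].
(2·3+1)(2·4+1)(2·5+1) = 693
Δ: 2! 4! 6! / 13! → 1/180180
sum: t=0:+1/576 t=1:−1/144 t=2:+1/576 = -1/288
3j²(3 4 5; 0 0 0) = Δ·Π!·Σ² = 20/1001  (sign +1)
sum: t=2:+1/5760 = 1/5760
3j²(3 4 5; -3 3 0) = Δ·Π!·Σ² = 5/572  (sign -1)
combine: 4πI² = 693·20/1001·5/572 = 225/1859
take √, sign -1: I = -0.09814013

-0.098140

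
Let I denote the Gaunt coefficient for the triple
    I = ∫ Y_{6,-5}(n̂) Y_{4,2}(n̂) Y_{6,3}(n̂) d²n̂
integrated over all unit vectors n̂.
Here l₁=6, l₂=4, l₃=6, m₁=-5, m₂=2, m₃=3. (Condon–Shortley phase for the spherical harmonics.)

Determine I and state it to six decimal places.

-0.147064

m-sum 0 ✓  L=16 even ✓  2≤6≤10 ✓
Π(2lᵢ+1) = 13×9×13 = 1521
triangle coeff Δ(6,4,6) = 1/15315300
Σ_t [0,4]: t=0:+1/829440 t=1:−1/25920 t=2:+1/9216 t=3:−1/25920 t=4:+1/829440 = 7/207360
(3j)²=28/2431 [(6 4 6; 0 0 0)], sign=+1
Σ_t [3,4]: t=3:−1/1451520 t=4:+1/483840 = 1/725760
(3j)²=24/1547 [(6 4 6; -5 2 3)], sign=-1
⇒ 4πI² = 864/3179
I = (-1)√(864/3179/(4π)) = -0.14706410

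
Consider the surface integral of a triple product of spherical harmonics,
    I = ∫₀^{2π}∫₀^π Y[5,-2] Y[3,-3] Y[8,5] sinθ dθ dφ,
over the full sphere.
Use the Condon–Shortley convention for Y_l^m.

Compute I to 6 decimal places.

Checks pass: Σm=0; 16 even; l₃=8∈[2,8].
(2·5+1)(2·3+1)(2·8+1) = 1309
Δ: 0! 10! 6! / 17! → 1/136136
sum: t=0:+1/518400 = 1/518400
3j²(5 3 8; 0 0 0) = Δ·Π!·Σ² = 56/2431  (sign +1)
sum: t=0:+1/21772800 = 1/21772800
3j²(5 3 8; -2 -3 5) = Δ·Π!·Σ² = 3/238  (sign -1)
combine: 4πI² = 1309·56/2431·3/238 = 84/221
take √, sign -1: I = -0.17391561

-0.173916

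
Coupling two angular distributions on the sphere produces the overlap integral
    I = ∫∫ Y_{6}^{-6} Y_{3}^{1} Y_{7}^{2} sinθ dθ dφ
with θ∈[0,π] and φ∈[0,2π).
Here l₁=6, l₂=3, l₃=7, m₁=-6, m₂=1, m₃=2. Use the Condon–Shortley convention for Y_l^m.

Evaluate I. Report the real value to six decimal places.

m-sum = -6 + 1 + 2 = -3 ≠ 0 ⇒ I = 0

0.000000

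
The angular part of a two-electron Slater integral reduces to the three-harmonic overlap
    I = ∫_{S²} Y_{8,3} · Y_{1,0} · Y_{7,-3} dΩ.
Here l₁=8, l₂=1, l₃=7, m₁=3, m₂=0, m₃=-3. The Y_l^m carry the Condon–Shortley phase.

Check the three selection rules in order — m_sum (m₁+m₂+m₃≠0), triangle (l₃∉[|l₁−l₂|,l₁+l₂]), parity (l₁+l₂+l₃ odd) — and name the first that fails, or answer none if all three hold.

none

azimuthal sum: 3 + 0 − 3 = 0  ✓
7 ≤ 7 ≤ 9 (triangle on l)  ✓
L = 8 + 1 + 7 = 16 (even)  ✓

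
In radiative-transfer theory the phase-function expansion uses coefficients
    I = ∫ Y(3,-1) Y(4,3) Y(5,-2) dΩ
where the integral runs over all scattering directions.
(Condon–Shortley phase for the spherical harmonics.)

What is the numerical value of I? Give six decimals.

-0.171363

Checks pass: Σm=0; 12 even; l₃=5∈[1,7].
(2·3+1)(2·4+1)(2·5+1) = 693
Δ: 2! 4! 6! / 13! → 1/180180
sum: t=0:+1/576 t=1:−1/144 t=2:+1/576 = -1/288
3j²(3 4 5; 0 0 0) = Δ·Π!·Σ² = 20/1001  (sign +1)
sum: t=1:−1/4320 t=2:+1/960 = 7/8640
3j²(3 4 5; -1 3 -2) = Δ·Π!·Σ² = 343/12870  (sign -1)
combine: 4πI² = 693·20/1001·343/12870 = 686/1859
take √, sign -1: I = -0.17136315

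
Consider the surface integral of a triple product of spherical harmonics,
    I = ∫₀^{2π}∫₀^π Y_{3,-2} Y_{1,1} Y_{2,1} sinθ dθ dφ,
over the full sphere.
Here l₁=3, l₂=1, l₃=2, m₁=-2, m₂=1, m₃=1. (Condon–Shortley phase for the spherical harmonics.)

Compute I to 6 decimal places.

0.261169

m-sum 0 ✓  L=6 even ✓  2≤2≤4 ✓
Π(2lᵢ+1) = 7×3×5 = 105
triangle coeff Δ(3,1,2) = 1/105
Σ_t [1,1]: t=1:−1/4 = -1/4
(3j)²=3/35 [(3 1 2; 0 0 0)], sign=-1
Σ_t [2,2]: t=2:+1/12 = 1/12
(3j)²=2/21 [(3 1 2; -2 1 1)], sign=-1
⇒ 4πI² = 6/7
I = (+1)√(6/7/(4π)) = 0.26116903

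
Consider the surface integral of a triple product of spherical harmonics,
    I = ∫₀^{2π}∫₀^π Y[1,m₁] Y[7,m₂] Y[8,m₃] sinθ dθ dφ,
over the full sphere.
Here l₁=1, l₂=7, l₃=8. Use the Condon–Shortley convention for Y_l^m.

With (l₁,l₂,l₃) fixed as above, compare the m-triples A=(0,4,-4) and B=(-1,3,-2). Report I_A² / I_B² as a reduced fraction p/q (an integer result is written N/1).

16/5

Same 1,7,8: normalisation and zero-m 3j drop out of the ratio.
A: Δ: 0! 2! 14! / 17! → 1/2040; sum: t=0:+1/239500800 = 1/239500800; 3j²(1 7 8; 0 4 -4) = Δ·Π!·Σ² = 2/85  (sign +1)
B: Δ: 0! 2! 14! / 17! → 1/2040; sum: t=0:+1/174182400 = 1/174182400; 3j²(1 7 8; -1 3 -2) = Δ·Π!·Σ² = 1/136  (sign +1)
I_A²/I_B² = (2/85)/(1/136) = 16/5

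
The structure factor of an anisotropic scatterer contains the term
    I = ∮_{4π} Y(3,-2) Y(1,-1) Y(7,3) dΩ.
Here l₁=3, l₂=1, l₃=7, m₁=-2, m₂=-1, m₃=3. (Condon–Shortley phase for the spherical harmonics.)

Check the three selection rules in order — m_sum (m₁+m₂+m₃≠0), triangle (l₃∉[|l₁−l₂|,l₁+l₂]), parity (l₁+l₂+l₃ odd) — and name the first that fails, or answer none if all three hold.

triangle

Σmᵢ = 0  ✓
l₃∈[|l₁−l₂|,l₁+l₂]=[2,4], have l₃=7  ✗
Σlᵢ = 11 ⇒ odd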